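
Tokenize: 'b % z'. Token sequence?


Scan left to right, longest-match per lexeme
Tokens: ID(b), OP(%), ID(z)


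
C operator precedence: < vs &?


'<' is relational (level 7); '&' is bitwise AND (level 5)
Higher level binds tighter
'<' has higher precedence than '&'


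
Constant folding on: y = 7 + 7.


7 + 7 = 14 at compile time
Optimized: y = 14


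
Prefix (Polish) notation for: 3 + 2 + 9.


left-to-right (same/higher precedence on left): tree is (+ (+ 3 2) 9)
Prefix: + + 3 2 9


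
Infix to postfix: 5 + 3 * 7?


* has higher precedence, evaluate 3*7 first
Postfix: 5 3 7 * +


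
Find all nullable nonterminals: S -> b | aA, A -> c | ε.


A nonterminal is nullable iff some alternative derives ε (directly, or every symbol in it is nullable)
Nullable: {A}


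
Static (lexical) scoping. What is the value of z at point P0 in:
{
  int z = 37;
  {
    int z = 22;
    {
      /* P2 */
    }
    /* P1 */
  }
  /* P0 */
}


z declared in the same block as P0
z = 37


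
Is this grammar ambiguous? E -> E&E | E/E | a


'a&a/a' has two parse trees (no precedence encoded between & and /)
Ambiguous


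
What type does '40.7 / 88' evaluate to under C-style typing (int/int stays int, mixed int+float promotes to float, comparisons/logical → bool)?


Operand types: float / int
Rule: mixed int/float promotes to float; int/int stays int
Result type: float


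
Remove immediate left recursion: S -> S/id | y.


Left-recursive alternatives: S/id; non-recursive: y
Introduce S': S -> yS', S' -> /idS' | ε


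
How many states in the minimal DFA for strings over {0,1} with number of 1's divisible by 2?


Track (count of 1) mod 2: states 0..1, accept at 0
Minimal DFA: 2 states


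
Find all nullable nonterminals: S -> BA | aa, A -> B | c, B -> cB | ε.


A nonterminal is nullable iff some alternative derives ε (directly, or every symbol in it is nullable)
Nullable: {A, B, S}


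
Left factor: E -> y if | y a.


Common prefix: 'y'
Factored: E -> y E', E' -> if | a


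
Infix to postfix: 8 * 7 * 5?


Left to right (same or higher precedence on left)
Postfix: 8 7 * 5 *


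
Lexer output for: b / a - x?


Scan left to right, longest-match per lexeme
Tokens: ID(b), OP(/), ID(a), OP(-), ID(x)


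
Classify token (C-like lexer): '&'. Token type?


Pattern: operator symbol
Type: OPERATOR


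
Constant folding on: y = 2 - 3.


2 - 3 = -1 at compile time
Optimized: y = -1


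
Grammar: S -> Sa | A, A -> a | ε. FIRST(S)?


Per alternative of S: FIRST(Sa) = {a}; FIRST(A) = {a, ε}
FIRST(S) = {a, ε}


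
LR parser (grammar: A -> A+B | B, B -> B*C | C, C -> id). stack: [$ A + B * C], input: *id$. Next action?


handle 'B*C' on top
Action: reduce (B -> B*C)


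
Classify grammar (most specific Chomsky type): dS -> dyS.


LHS has context (more than one symbol) and |LHS| ≤ |RHS|
Classification: Type 1 (Context-Sensitive)


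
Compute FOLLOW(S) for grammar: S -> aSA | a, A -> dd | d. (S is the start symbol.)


$ ∈ FOLLOW(S). For each A -> αBβ: add FIRST(β)\{ε} to FOLLOW(B); if β nullable, add FOLLOW(A).
FOLLOW(S) = {$, d}


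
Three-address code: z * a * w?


Break into single-operator statements:
t1 = z * a
t2 = t1 * w


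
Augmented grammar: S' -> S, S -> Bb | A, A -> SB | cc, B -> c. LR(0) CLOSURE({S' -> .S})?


Start: S' -> .S
For each item with dot before a nonterminal B, add B -> .γ for every B-production
Closure: [S' -> .S, S -> .Bb, S -> .A, B -> .c, A -> .SB, A -> .cc]


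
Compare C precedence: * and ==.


'*' is multiplicative (level 10); '==' is equality (level 6)
Higher level binds tighter
'*' has higher precedence than '=='


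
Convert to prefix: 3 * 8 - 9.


left-to-right (same/higher precedence on left): tree is (- (* 3 8) 9)
Prefix: - * 3 8 9


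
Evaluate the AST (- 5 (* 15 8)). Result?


Evaluate inner: (* 15 8) = 120
Evaluate root: (- 5 120) = -115
Result: -115


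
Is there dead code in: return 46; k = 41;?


statement follows a return and is unreachable
Dead: 'k = 41'


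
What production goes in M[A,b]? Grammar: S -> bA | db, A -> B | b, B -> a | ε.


For [A, b]: 'b' ∈ FIRST(b)
Entry: A -> b


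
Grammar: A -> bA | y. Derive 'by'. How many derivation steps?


Derivation: A => bA => by
Steps: 2


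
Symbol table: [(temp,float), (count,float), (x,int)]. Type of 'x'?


Lookup 'x' → type int


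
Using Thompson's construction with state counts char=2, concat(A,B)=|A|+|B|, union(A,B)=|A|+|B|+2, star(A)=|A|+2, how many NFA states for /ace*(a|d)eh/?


Syntax tree has 7 char leaf(s), 1 union(s), 1 star(s)
chars contribute 7×2 = 14; each union adds +2; each star adds +2
Total: 14 + 2 + 2 = 18 states


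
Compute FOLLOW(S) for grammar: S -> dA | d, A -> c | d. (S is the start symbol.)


$ ∈ FOLLOW(S). For each A -> αBβ: add FIRST(β)\{ε} to FOLLOW(B); if β nullable, add FOLLOW(A).
FOLLOW(S) = {$}


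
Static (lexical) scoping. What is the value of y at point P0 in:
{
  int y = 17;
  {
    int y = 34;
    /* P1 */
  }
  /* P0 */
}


y declared in the same block as P0
y = 17


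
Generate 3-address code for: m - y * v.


Break into single-operator statements:
t1 = y * v
t2 = m - t1


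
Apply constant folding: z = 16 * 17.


16 * 17 = 272 at compile time
Optimized: z = 272


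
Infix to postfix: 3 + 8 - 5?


Left to right (same or higher precedence on left)
Postfix: 3 8 + 5 -


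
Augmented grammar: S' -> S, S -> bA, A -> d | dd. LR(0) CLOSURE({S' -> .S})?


Start: S' -> .S
For each item with dot before a nonterminal B, add B -> .γ for every B-production
Closure: [S' -> .S, S -> .bA]


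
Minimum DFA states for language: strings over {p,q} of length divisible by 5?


Track length mod 5: states 0..4, accept at 0
Minimal DFA: 5 states


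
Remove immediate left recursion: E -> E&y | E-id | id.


Left-recursive alternatives: E&y, E-id; non-recursive: id
Introduce E': E -> idE', E' -> &yE' | -idE' | ε


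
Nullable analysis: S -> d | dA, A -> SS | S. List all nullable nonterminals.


A nonterminal is nullable iff some alternative derives ε (directly, or every symbol in it is nullable)
Nullable: {}


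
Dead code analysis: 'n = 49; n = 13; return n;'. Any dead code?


first assignment to n is overwritten before any read
Dead: 'n = 49'


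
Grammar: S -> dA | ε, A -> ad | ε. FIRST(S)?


Per alternative of S: FIRST(dA) = {d}; FIRST(ε) = {ε}
FIRST(S) = {d, ε}


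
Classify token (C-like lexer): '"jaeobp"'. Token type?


Pattern: double-quoted sequence
Type: STRING_LITERAL


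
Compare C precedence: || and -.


'-' is additive (level 9); '||' is logical OR (level 1)
Higher level binds tighter
'-' has higher precedence than '||'


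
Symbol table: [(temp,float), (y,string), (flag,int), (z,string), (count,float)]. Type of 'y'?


Lookup 'y' → type string


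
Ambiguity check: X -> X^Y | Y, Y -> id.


precedence layered via separate nonterminal Y: deterministic
Unambiguous


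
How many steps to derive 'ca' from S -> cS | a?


Derivation: S => cS => ca
Steps: 2


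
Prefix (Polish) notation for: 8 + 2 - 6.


left-to-right (same/higher precedence on left): tree is (- (+ 8 2) 6)
Prefix: - + 8 2 6


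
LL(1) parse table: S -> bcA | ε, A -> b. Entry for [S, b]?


For [S, b]: 'b' ∈ FIRST(bcA)
Entry: S -> bcA


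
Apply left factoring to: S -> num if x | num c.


Common prefix: 'num'
Factored: S -> num S', S' -> if x | c


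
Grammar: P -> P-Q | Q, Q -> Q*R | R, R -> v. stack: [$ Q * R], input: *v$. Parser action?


handle 'Q*R' on top
Action: reduce (Q -> Q*R)


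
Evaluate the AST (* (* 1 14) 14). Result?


Evaluate inner: (* 1 14) = 14
Evaluate root: (* 14 14) = 196
Result: 196


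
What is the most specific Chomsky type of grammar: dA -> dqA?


LHS has context (more than one symbol) and |LHS| ≤ |RHS|
Classification: Type 1 (Context-Sensitive)


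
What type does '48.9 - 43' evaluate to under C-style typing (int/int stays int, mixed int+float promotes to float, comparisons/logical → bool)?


Operand types: float - int
Rule: mixed int/float promotes to float; int/int stays int
Result type: float


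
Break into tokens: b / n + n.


Scan left to right, longest-match per lexeme
Tokens: ID(b), OP(/), ID(n), OP(+), ID(n)


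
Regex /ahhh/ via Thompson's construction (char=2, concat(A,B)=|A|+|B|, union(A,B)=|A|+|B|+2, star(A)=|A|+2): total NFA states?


Syntax tree has 4 char leaf(s), 0 union(s), 0 star(s)
chars contribute 4×2 = 8; each union adds +2; each star adds +2
Total: 8 + 0 + 0 = 8 states


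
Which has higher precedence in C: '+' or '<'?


'+' is additive (level 9); '<' is relational (level 7)
Higher level binds tighter
'+' has higher precedence than '<'


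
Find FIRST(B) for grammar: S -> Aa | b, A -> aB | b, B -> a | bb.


Per alternative of B: FIRST(a) = {a}; FIRST(bb) = {b}
FIRST(B) = {a, b}


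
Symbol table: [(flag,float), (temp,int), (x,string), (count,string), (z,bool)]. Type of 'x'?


Lookup 'x' → type string


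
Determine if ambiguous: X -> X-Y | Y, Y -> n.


precedence layered via separate nonterminal Y: deterministic
Unambiguous


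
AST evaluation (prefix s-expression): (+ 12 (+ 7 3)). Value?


Evaluate inner: (+ 7 3) = 10
Evaluate root: (+ 12 10) = 22
Result: 22


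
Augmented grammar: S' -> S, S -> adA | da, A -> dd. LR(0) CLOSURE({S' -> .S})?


Start: S' -> .S
For each item with dot before a nonterminal B, add B -> .γ for every B-production
Closure: [S' -> .S, S -> .adA, S -> .da]


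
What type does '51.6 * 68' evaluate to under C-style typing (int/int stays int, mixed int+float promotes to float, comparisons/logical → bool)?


Operand types: float * int
Rule: mixed int/float promotes to float; int/int stays int
Result type: float


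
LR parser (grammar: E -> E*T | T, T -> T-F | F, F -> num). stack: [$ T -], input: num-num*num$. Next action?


no handle; shift 'num'
Action: shift


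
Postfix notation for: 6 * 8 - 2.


Left to right (same or higher precedence on left)
Postfix: 6 8 * 2 -


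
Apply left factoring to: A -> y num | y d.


Common prefix: 'y'
Factored: A -> y A', A' -> num | d


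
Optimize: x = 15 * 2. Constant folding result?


15 * 2 = 30 at compile time
Optimized: x = 30


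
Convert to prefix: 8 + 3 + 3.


left-to-right (same/higher precedence on left): tree is (+ (+ 8 3) 3)
Prefix: + + 8 3 3


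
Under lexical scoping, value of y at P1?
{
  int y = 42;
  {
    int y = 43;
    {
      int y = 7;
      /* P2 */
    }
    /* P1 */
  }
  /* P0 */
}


y declared in the same block as P1
y = 43


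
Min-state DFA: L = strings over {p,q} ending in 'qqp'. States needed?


Track the longest suffix of input matching a prefix of 'qqp': 4 classes (prefixes of length 0..3)
Minimal DFA: 4 states


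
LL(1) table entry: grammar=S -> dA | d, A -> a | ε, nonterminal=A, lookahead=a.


For [A, a]: 'a' ∈ FIRST(a)
Entry: A -> a


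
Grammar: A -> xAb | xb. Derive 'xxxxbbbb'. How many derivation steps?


Derivation: A => xAb => xxAbb => xxxAbbb => xxxxbbbb
Steps: 4


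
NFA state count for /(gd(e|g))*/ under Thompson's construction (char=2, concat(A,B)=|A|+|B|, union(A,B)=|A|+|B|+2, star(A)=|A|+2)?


Syntax tree has 4 char leaf(s), 1 union(s), 1 star(s)
chars contribute 4×2 = 8; each union adds +2; each star adds +2
Total: 8 + 2 + 2 = 12 states


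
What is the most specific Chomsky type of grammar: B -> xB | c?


Right-linear: every RHS is a terminal or a terminal followed by one nonterminal
Classification: Type 3 (Regular)


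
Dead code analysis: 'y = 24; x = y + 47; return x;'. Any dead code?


y is read by x's definition; x is returned
No dead code


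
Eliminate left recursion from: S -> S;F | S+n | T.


Left-recursive alternatives: S;F, S+n; non-recursive: T
Introduce S': S -> TS', S' -> ;FS' | +nS' | ε


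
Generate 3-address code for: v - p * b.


Break into single-operator statements:
t1 = p * b
t2 = v - t1


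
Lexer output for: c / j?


Scan left to right, longest-match per lexeme
Tokens: ID(c), OP(/), ID(j)


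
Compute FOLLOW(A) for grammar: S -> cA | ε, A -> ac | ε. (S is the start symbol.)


$ ∈ FOLLOW(S). For each A -> αBβ: add FIRST(β)\{ε} to FOLLOW(B); if β nullable, add FOLLOW(A).
FOLLOW(A) = {$}


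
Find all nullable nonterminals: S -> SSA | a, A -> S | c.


A nonterminal is nullable iff some alternative derives ε (directly, or every symbol in it is nullable)
Nullable: {}


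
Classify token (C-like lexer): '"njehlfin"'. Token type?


Pattern: double-quoted sequence
Type: STRING_LITERAL


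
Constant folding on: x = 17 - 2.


17 - 2 = 15 at compile time
Optimized: x = 15


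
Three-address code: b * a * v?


Break into single-operator statements:
t1 = b * a
t2 = t1 * v


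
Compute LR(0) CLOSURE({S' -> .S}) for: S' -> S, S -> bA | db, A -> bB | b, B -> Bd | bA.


Start: S' -> .S
For each item with dot before a nonterminal B, add B -> .γ for every B-production
Closure: [S' -> .S, S -> .bA, S -> .db]


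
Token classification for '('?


Pattern: delimiter/punctuation
Type: PUNCTUATION


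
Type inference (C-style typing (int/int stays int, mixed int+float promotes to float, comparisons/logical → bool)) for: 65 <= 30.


Operand types: int <= int
Rule: comparison yields bool
Result type: bool


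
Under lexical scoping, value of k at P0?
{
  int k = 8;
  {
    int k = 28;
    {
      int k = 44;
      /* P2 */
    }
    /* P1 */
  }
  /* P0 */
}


k declared in the same block as P0
k = 8


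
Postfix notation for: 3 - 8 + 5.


Left to right (same or higher precedence on left)
Postfix: 3 8 - 5 +


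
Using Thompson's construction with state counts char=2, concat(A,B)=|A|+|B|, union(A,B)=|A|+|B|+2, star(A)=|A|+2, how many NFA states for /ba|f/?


Syntax tree has 3 char leaf(s), 1 union(s), 0 star(s)
chars contribute 3×2 = 6; each union adds +2; each star adds +2
Total: 6 + 2 + 0 = 8 states


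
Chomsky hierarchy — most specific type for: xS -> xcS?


LHS has context (more than one symbol) and |LHS| ≤ |RHS|
Classification: Type 1 (Context-Sensitive)


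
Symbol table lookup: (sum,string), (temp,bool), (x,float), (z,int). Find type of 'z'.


Lookup 'z' → type int


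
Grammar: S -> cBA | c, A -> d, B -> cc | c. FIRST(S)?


Per alternative of S: FIRST(cBA) = {c}; FIRST(c) = {c}
FIRST(S) = {c}


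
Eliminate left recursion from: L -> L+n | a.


Left-recursive alternatives: L+n; non-recursive: a
Introduce L': L -> aL', L' -> +nL' | ε


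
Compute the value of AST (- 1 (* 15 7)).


Evaluate inner: (* 15 7) = 105
Evaluate root: (- 1 105) = -104
Result: -104


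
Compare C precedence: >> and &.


'>>' is shift (level 8); '&' is bitwise AND (level 5)
Higher level binds tighter
'>>' has higher precedence than '&'


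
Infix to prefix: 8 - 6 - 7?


left-to-right (same/higher precedence on left): tree is (- (- 8 6) 7)
Prefix: - - 8 6 7


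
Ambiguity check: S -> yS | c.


right-linear, alternatives start with distinct terminals 'y' vs 'c': unique leftmost derivation
Unambiguous


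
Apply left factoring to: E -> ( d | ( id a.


Common prefix: '('
Factored: E -> ( E', E' -> d | id a


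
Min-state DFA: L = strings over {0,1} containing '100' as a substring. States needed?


KMP-style automaton: 3 progress states + 1 absorbing accept = 4
Minimal DFA: 4 states


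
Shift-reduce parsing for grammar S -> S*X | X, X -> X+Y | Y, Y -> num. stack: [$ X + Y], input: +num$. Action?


handle 'X+Y' on top
Action: reduce (X -> X+Y)


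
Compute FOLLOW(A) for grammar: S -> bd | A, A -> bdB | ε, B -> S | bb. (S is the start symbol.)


$ ∈ FOLLOW(S). For each A -> αBβ: add FIRST(β)\{ε} to FOLLOW(B); if β nullable, add FOLLOW(A).
FOLLOW(A) = {$}


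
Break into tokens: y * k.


Scan left to right, longest-match per lexeme
Tokens: ID(y), OP(*), ID(k)


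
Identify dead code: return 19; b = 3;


statement follows a return and is unreachable
Dead: 'b = 3'


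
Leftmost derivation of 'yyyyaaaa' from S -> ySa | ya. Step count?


Derivation: S => ySa => yySaa => yyySaaa => yyyyaaaa
Steps: 4


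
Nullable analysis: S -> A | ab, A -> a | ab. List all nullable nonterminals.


A nonterminal is nullable iff some alternative derives ε (directly, or every symbol in it is nullable)
Nullable: {}


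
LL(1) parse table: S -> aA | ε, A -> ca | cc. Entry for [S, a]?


For [S, a]: 'a' ∈ FIRST(aA)
Entry: S -> aA


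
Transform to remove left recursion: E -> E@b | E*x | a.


Left-recursive alternatives: E@b, E*x; non-recursive: a
Introduce E': E -> aE', E' -> @bE' | *xE' | ε


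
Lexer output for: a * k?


Scan left to right, longest-match per lexeme
Tokens: ID(a), OP(*), ID(k)


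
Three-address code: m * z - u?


Break into single-operator statements:
t1 = m * z
t2 = t1 - u


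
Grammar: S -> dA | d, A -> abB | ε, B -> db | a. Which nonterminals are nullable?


A nonterminal is nullable iff some alternative derives ε (directly, or every symbol in it is nullable)
Nullable: {A}


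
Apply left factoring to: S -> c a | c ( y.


Common prefix: 'c'
Factored: S -> c S', S' -> a | ( y


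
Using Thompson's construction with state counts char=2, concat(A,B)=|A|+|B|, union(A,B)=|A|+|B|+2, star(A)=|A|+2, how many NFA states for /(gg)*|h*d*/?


Syntax tree has 4 char leaf(s), 1 union(s), 3 star(s)
chars contribute 4×2 = 8; each union adds +2; each star adds +2
Total: 8 + 2 + 6 = 16 states


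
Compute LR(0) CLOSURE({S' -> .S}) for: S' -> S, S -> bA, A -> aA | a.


Start: S' -> .S
For each item with dot before a nonterminal B, add B -> .γ for every B-production
Closure: [S' -> .S, S -> .bA]


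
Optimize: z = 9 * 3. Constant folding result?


9 * 3 = 27 at compile time
Optimized: z = 27


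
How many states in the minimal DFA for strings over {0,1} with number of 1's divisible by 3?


Track (count of 1) mod 3: states 0..2, accept at 0
Minimal DFA: 3 states


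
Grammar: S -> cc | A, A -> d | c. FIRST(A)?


Per alternative of A: FIRST(d) = {d}; FIRST(c) = {c}
FIRST(A) = {c, d}


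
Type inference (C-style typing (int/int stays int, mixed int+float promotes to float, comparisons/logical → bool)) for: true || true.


Operand types: bool || bool
Rule: logical operators take bool operands and yield bool
Result type: bool


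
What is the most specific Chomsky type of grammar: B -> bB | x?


Right-linear: every RHS is a terminal or a terminal followed by one nonterminal
Classification: Type 3 (Regular)


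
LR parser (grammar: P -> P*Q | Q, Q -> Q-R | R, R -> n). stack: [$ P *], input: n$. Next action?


no handle ('P*' is not any RHS); shift 'n'
Action: shift


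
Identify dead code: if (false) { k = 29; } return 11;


condition is constant false, so the whole block is unreachable
Dead: 'if (false) { k = 29; }'


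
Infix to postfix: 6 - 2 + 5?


Left to right (same or higher precedence on left)
Postfix: 6 2 - 5 +


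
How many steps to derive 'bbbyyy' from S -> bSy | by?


Derivation: S => bSy => bbSyy => bbbyyy
Steps: 3


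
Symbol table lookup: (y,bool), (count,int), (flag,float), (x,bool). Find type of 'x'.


Lookup 'x' → type bool


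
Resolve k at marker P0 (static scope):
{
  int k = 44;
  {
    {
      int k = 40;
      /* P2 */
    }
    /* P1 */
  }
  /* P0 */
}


k declared in the same block as P0
k = 44


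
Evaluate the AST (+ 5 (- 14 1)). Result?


Evaluate inner: (- 14 1) = 13
Evaluate root: (+ 5 13) = 18
Result: 18


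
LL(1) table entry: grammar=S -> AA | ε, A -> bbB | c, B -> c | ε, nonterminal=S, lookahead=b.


For [S, b]: 'b' ∈ FIRST(AA)
Entry: S -> AA


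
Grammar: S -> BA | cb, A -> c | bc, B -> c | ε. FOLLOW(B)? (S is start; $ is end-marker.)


$ ∈ FOLLOW(S). For each A -> αBβ: add FIRST(β)\{ε} to FOLLOW(B); if β nullable, add FOLLOW(A).
FOLLOW(B) = {b, c}


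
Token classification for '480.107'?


Pattern: digits with a decimal point
Type: FLOAT_LITERAL


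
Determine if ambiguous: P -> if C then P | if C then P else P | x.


dangling else: 'if C then if C then x else x' parses two ways
Ambiguous


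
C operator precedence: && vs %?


'%' is multiplicative (level 10); '&&' is logical AND (level 2)
Higher level binds tighter
'%' has higher precedence than '&&'


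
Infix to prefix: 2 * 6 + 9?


left-to-right (same/higher precedence on left): tree is (+ (* 2 6) 9)
Prefix: + * 2 6 9


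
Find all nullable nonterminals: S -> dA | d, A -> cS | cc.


A nonterminal is nullable iff some alternative derives ε (directly, or every symbol in it is nullable)
Nullable: {}


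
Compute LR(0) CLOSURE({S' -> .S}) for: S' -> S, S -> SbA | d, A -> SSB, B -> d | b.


Start: S' -> .S
For each item with dot before a nonterminal B, add B -> .γ for every B-production
Closure: [S' -> .S, S -> .SbA, S -> .d]


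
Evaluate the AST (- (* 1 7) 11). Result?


Evaluate inner: (* 1 7) = 7
Evaluate root: (- 7 11) = -4
Result: -4


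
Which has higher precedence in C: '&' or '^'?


'&' is bitwise AND (level 5); '^' is bitwise XOR (level 4)
Higher level binds tighter
'&' has higher precedence than '^'


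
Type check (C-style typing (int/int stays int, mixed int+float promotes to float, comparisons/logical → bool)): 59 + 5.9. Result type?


Operand types: int + float
Rule: mixed int/float promotes to float; int/int stays int
Result type: float


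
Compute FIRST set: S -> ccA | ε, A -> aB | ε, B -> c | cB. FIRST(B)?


Per alternative of B: FIRST(c) = {c}; FIRST(cB) = {c}
FIRST(B) = {c}


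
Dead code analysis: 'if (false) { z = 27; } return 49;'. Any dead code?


condition is constant false, so the whole block is unreachable
Dead: 'if (false) { z = 27; }'


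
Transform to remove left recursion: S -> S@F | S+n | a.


Left-recursive alternatives: S@F, S+n; non-recursive: a
Introduce S': S -> aS', S' -> @FS' | +nS' | ε


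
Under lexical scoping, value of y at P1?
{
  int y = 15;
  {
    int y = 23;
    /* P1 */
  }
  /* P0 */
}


y declared in the same block as P1
y = 23


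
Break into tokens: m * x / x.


Scan left to right, longest-match per lexeme
Tokens: ID(m), OP(*), ID(x), OP(/), ID(x)


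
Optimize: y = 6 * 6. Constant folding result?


6 * 6 = 36 at compile time
Optimized: y = 36


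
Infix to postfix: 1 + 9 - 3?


Left to right (same or higher precedence on left)
Postfix: 1 9 + 3 -


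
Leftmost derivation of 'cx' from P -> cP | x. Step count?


Derivation: P => cP => cx
Steps: 2


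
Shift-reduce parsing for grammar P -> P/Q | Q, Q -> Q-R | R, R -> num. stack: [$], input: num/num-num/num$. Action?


no handle on stack; shift 'num'
Action: shift


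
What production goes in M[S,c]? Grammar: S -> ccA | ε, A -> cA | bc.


For [S, c]: 'c' ∈ FIRST(ccA)
Entry: S -> ccA


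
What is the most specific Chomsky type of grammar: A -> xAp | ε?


Single nonterminal LHS, but x^n p^n is not regular
Classification: Type 2 (Context-Free)


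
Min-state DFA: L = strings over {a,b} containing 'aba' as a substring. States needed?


KMP-style automaton: 3 progress states + 1 absorbing accept = 4
Minimal DFA: 4 states


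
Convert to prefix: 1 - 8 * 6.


'*' binds tighter: tree is (- 1 (* 8 6))
Prefix: - 1 * 8 6


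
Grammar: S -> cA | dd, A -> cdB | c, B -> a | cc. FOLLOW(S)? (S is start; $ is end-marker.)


$ ∈ FOLLOW(S). For each A -> αBβ: add FIRST(β)\{ε} to FOLLOW(B); if β nullable, add FOLLOW(A).
FOLLOW(S) = {$}


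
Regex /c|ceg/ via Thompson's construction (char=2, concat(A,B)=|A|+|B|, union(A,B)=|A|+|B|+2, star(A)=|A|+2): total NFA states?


Syntax tree has 4 char leaf(s), 1 union(s), 0 star(s)
chars contribute 4×2 = 8; each union adds +2; each star adds +2
Total: 8 + 2 + 0 = 10 states


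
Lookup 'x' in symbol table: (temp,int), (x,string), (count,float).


Lookup 'x' → type string


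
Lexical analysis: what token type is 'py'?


Pattern: letter/underscore followed by alphanumerics, not a keyword
Type: IDENTIFIER


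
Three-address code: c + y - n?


Break into single-operator statements:
t1 = c + y
t2 = t1 - n


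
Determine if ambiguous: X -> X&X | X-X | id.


'id&id-id' has two parse trees (no precedence encoded between & and -)
Ambiguous


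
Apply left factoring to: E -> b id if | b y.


Common prefix: 'b'
Factored: E -> b E', E' -> id if | y


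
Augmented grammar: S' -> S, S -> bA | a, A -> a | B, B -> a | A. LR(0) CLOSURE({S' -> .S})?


Start: S' -> .S
For each item with dot before a nonterminal B, add B -> .γ for every B-production
Closure: [S' -> .S, S -> .bA, S -> .a]


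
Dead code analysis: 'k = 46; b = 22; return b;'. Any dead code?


k is assigned but never read
Dead: 'k = 46'


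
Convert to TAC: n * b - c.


Break into single-operator statements:
t1 = n * b
t2 = t1 - c


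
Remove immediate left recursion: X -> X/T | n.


Left-recursive alternatives: X/T; non-recursive: n
Introduce X': X -> nX', X' -> /TX' | ε


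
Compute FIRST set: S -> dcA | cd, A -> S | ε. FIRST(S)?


Per alternative of S: FIRST(dcA) = {d}; FIRST(cd) = {c}
FIRST(S) = {c, d}


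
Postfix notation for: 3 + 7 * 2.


* has higher precedence, evaluate 7*2 first
Postfix: 3 7 2 * +


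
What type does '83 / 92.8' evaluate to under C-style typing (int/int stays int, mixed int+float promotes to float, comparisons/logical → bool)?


Operand types: int / float
Rule: mixed int/float promotes to float; int/int stays int
Result type: float


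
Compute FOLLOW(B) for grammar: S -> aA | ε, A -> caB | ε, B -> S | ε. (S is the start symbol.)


$ ∈ FOLLOW(S). For each A -> αBβ: add FIRST(β)\{ε} to FOLLOW(B); if β nullable, add FOLLOW(A).
FOLLOW(B) = {$}


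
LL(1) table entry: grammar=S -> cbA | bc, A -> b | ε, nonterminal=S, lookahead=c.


For [S, c]: 'c' ∈ FIRST(cbA)
Entry: S -> cbA


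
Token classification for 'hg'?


Pattern: letter/underscore followed by alphanumerics, not a keyword
Type: IDENTIFIER


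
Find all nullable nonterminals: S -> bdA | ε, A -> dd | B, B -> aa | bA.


A nonterminal is nullable iff some alternative derives ε (directly, or every symbol in it is nullable)
Nullable: {S}


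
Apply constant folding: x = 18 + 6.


18 + 6 = 24 at compile time
Optimized: x = 24


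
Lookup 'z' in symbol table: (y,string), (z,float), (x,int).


Lookup 'z' → type float


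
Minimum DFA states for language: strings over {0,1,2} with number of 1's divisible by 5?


Track (count of 1) mod 5: states 0..4, accept at 0
Minimal DFA: 5 states


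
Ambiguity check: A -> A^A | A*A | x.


'x^x*x' has two parse trees (no precedence encoded between ^ and *)
Ambiguous


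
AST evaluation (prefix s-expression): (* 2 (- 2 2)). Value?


Evaluate inner: (- 2 2) = 0
Evaluate root: (* 2 0) = 0
Result: 0


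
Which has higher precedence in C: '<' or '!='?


'<' is relational (level 7); '!=' is equality (level 6)
Higher level binds tighter
'<' has higher precedence than '!='


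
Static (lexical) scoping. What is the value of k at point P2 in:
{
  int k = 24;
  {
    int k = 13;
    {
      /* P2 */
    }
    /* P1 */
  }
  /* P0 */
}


P2's block does not declare k; resolves to the enclosing declaration at depth 1
k = 13


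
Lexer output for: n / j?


Scan left to right, longest-match per lexeme
Tokens: ID(n), OP(/), ID(j)


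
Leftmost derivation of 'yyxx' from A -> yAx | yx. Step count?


Derivation: A => yAx => yyxx
Steps: 2


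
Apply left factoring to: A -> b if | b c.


Common prefix: 'b'
Factored: A -> b A', A' -> if | c


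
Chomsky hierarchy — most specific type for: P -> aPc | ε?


Single nonterminal LHS, but a^n c^n is not regular
Classification: Type 2 (Context-Free)


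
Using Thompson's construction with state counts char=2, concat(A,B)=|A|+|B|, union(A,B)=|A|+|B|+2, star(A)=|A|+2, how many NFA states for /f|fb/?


Syntax tree has 3 char leaf(s), 1 union(s), 0 star(s)
chars contribute 3×2 = 6; each union adds +2; each star adds +2
Total: 6 + 2 + 0 = 8 states


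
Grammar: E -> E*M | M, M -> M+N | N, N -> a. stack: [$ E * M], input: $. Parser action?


handle 'E*M' on top; lookahead ∈ FOLLOW(E) = {*, $}
Action: reduce (E -> E*M)


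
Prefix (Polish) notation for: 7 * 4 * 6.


left-to-right (same/higher precedence on left): tree is (* (* 7 4) 6)
Prefix: * * 7 4 6


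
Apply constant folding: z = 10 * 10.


10 * 10 = 100 at compile time
Optimized: z = 100


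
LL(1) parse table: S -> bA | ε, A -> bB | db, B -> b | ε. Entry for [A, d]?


For [A, d]: 'd' ∈ FIRST(db)
Entry: A -> db


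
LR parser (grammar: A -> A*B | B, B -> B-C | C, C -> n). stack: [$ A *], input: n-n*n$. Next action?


no handle ('A*' is not any RHS); shift 'n'
Action: shift


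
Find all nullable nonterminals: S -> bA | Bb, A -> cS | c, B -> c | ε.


A nonterminal is nullable iff some alternative derives ε (directly, or every symbol in it is nullable)
Nullable: {B}


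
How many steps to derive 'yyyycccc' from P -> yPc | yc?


Derivation: P => yPc => yyPcc => yyyPccc => yyyycccc
Steps: 4


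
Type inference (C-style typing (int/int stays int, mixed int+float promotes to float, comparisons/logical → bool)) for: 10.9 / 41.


Operand types: float / int
Rule: mixed int/float promotes to float; int/int stays int
Result type: float


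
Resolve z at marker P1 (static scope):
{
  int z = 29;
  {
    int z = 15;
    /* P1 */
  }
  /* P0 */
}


z declared in the same block as P1
z = 15


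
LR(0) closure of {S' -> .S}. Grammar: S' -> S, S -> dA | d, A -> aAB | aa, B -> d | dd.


Start: S' -> .S
For each item with dot before a nonterminal B, add B -> .γ for every B-production
Closure: [S' -> .S, S -> .dA, S -> .d]


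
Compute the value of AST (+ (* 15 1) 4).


Evaluate inner: (* 15 1) = 15
Evaluate root: (+ 15 4) = 19
Result: 19


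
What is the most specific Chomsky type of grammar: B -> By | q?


Left-linear: every RHS is a terminal or one nonterminal followed by a terminal
Classification: Type 3 (Regular)


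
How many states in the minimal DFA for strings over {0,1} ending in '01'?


Track the longest suffix of input matching a prefix of '01': 3 classes (prefixes of length 0..2)
Minimal DFA: 3 states


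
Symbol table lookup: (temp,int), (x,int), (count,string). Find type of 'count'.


Lookup 'count' → type string


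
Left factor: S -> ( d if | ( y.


Common prefix: '('
Factored: S -> ( S', S' -> d if | y


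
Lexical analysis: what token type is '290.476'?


Pattern: digits with a decimal point
Type: FLOAT_LITERAL


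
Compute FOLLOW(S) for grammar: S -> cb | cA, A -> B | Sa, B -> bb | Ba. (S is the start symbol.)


$ ∈ FOLLOW(S). For each A -> αBβ: add FIRST(β)\{ε} to FOLLOW(B); if β nullable, add FOLLOW(A).
FOLLOW(S) = {$, a}


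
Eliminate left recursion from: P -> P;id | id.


Left-recursive alternatives: P;id; non-recursive: id
Introduce P': P -> idP', P' -> ;idP' | ε


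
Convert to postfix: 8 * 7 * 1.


Left to right (same or higher precedence on left)
Postfix: 8 7 * 1 *


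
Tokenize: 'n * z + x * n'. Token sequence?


Scan left to right, longest-match per lexeme
Tokens: ID(n), OP(*), ID(z), OP(+), ID(x), OP(*), ID(n)


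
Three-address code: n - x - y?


Break into single-operator statements:
t1 = n - x
t2 = t1 - y


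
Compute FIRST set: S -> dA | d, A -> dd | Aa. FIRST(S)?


Per alternative of S: FIRST(dA) = {d}; FIRST(d) = {d}
FIRST(S) = {d}


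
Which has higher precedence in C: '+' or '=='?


'+' is additive (level 9); '==' is equality (level 6)
Higher level binds tighter
'+' has higher precedence than '=='


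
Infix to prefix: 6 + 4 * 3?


'*' binds tighter: tree is (+ 6 (* 4 3))
Prefix: + 6 * 4 3


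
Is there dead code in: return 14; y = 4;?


statement follows a return and is unreachable
Dead: 'y = 4'


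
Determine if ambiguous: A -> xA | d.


right-linear, alternatives start with distinct terminals 'x' vs 'd': unique leftmost derivation
Unambiguous


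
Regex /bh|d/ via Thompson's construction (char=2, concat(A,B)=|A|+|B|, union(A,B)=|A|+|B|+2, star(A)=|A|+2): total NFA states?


Syntax tree has 3 char leaf(s), 1 union(s), 0 star(s)
chars contribute 3×2 = 6; each union adds +2; each star adds +2
Total: 6 + 2 + 0 = 8 states


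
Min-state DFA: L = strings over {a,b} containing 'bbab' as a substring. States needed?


KMP-style automaton: 4 progress states + 1 absorbing accept = 5
Minimal DFA: 5 states


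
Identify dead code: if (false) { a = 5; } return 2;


condition is constant false, so the whole block is unreachable
Dead: 'if (false) { a = 5; }'


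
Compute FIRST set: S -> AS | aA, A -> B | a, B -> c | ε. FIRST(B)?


Per alternative of B: FIRST(c) = {c}; FIRST(ε) = {ε}
FIRST(B) = {c, ε}


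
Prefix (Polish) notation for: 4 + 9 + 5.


left-to-right (same/higher precedence on left): tree is (+ (+ 4 9) 5)
Prefix: + + 4 9 5


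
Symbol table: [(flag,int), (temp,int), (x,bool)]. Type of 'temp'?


Lookup 'temp' → type int


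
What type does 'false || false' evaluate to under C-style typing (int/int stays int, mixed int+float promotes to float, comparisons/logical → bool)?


Operand types: bool || bool
Rule: logical operators take bool operands and yield bool
Result type: bool


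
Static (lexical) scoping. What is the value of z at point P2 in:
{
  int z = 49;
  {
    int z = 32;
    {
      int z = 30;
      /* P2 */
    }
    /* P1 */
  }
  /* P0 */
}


z declared in the same block as P2
z = 30


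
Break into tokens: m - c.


Scan left to right, longest-match per lexeme
Tokens: ID(m), OP(-), ID(c)


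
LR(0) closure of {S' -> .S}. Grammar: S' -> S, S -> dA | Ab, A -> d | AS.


Start: S' -> .S
For each item with dot before a nonterminal B, add B -> .γ for every B-production
Closure: [S' -> .S, S -> .dA, S -> .Ab, A -> .d, A -> .AS]


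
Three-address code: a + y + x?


Break into single-operator statements:
t1 = a + y
t2 = t1 + x


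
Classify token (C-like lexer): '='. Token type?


Pattern: operator symbol
Type: OPERATOR


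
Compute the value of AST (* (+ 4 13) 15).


Evaluate inner: (+ 4 13) = 17
Evaluate root: (* 17 15) = 255
Result: 255


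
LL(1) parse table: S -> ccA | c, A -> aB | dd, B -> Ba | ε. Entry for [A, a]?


For [A, a]: 'a' ∈ FIRST(aB)
Entry: A -> aB


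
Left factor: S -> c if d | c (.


Common prefix: 'c'
Factored: S -> c S', S' -> if d | (


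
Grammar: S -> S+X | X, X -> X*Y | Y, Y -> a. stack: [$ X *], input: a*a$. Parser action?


no handle; shift 'a'
Action: shift


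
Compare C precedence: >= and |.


'>=' is relational (level 7); '|' is bitwise OR (level 3)
Higher level binds tighter
'>=' has higher precedence than '|'


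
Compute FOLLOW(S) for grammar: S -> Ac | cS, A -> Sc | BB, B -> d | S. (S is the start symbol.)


$ ∈ FOLLOW(S). For each A -> αBβ: add FIRST(β)\{ε} to FOLLOW(B); if β nullable, add FOLLOW(A).
FOLLOW(S) = {$, c, d}


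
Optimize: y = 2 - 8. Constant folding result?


2 - 8 = -6 at compile time
Optimized: y = -6


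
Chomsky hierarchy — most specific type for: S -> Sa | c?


Left-linear: every RHS is a terminal or one nonterminal followed by a terminal
Classification: Type 3 (Regular)


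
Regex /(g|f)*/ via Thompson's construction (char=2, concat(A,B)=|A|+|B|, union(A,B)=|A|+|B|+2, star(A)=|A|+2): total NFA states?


Syntax tree has 2 char leaf(s), 1 union(s), 1 star(s)
chars contribute 2×2 = 4; each union adds +2; each star adds +2
Total: 4 + 2 + 2 = 8 states


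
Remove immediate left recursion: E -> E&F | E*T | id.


Left-recursive alternatives: E&F, E*T; non-recursive: id
Introduce E': E -> idE', E' -> &FE' | *TE' | ε


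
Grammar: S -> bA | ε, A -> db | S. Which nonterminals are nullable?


A nonterminal is nullable iff some alternative derives ε (directly, or every symbol in it is nullable)
Nullable: {A, S}


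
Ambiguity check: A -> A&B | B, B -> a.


precedence layered via separate nonterminal B: deterministic
Unambiguous


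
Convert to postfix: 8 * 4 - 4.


Left to right (same or higher precedence on left)
Postfix: 8 4 * 4 -


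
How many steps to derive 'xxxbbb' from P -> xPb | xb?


Derivation: P => xPb => xxPbb => xxxbbb
Steps: 3


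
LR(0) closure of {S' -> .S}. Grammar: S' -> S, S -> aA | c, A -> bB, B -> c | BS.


Start: S' -> .S
For each item with dot before a nonterminal B, add B -> .γ for every B-production
Closure: [S' -> .S, S -> .aA, S -> .c]


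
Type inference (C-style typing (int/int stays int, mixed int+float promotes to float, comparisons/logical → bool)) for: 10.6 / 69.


Operand types: float / int
Rule: mixed int/float promotes to float; int/int stays int
Result type: float


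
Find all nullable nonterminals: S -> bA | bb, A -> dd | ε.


A nonterminal is nullable iff some alternative derives ε (directly, or every symbol in it is nullable)
Nullable: {A}


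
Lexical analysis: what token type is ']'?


Pattern: delimiter/punctuation
Type: PUNCTUATION


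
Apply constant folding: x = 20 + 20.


20 + 20 = 40 at compile time
Optimized: x = 40


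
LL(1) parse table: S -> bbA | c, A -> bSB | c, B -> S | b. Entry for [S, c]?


For [S, c]: 'c' ∈ FIRST(c)
Entry: S -> c


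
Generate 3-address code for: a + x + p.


Break into single-operator statements:
t1 = a + x
t2 = t1 + p


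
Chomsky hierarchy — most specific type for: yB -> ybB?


LHS has context (more than one symbol) and |LHS| ≤ |RHS|
Classification: Type 1 (Context-Sensitive)


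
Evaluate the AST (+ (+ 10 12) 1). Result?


Evaluate inner: (+ 10 12) = 22
Evaluate root: (+ 22 1) = 23
Result: 23


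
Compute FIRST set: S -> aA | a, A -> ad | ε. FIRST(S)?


Per alternative of S: FIRST(aA) = {a}; FIRST(a) = {a}
FIRST(S) = {a}


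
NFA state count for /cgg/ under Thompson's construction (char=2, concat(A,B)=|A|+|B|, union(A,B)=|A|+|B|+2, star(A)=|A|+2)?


Syntax tree has 3 char leaf(s), 0 union(s), 0 star(s)
chars contribute 3×2 = 6; each union adds +2; each star adds +2
Total: 6 + 0 + 0 = 6 states


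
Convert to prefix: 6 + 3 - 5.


left-to-right (same/higher precedence on left): tree is (- (+ 6 3) 5)
Prefix: - + 6 3 5


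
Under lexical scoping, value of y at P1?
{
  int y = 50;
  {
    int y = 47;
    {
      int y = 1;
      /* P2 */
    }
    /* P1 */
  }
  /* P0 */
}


y declared in the same block as P1
y = 47


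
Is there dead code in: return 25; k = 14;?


statement follows a return and is unreachable
Dead: 'k = 14'


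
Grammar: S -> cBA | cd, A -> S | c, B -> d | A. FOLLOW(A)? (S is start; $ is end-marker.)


$ ∈ FOLLOW(S). For each A -> αBβ: add FIRST(β)\{ε} to FOLLOW(B); if β nullable, add FOLLOW(A).
FOLLOW(A) = {$, c}
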